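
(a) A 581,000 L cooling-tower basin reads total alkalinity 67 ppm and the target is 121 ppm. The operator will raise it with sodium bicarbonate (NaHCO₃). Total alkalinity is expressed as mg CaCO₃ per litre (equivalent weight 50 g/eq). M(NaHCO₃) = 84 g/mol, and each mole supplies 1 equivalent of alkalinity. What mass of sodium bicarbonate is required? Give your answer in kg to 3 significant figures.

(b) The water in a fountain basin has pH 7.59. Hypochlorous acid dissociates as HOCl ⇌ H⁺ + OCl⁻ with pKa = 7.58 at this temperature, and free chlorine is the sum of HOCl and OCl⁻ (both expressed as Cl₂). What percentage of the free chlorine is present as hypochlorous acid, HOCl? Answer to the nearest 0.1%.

(a) Alkalinity to add: (121 − 67) = 54 mg/L as CaCO₃ × 581,000 L = 31,370 g as CaCO₃.
(a) Equivalents: 31,370 g ÷ 50 g/eq = 627.5 eq.
(a) NaHCO₃ supplies 1 eq per mole → 627.5 mol.
(a) Mass: 627.5 mol × 84 g/mol = 52,710 g.

(b) [OCl⁻]/[HOCl] = 10^(pH − pKa) = 10^(7.59 − 7.58) = 10^0.01 = 1.023.
(b) Fraction as HOCl = 1 / (1 + 1.023) = 0.4942.

(a) 52.7 kg; (b) 49.4%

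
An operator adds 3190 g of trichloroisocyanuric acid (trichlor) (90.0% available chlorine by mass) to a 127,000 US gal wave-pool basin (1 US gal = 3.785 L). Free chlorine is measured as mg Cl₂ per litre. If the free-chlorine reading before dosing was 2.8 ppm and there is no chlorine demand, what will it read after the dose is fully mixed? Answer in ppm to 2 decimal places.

Volume: 127,000 US gal × 3.785 L/gal = 480,695 L.
Available chlorine delivered: 3190 g × 0.9 = 2871 g as Cl₂.
Concentration rise: 2871 g / 480,695 L = 5.973 mg/L = 5.97 ppm.
Final FC: 2.8 + 5.97 = 8.77 ppm.

8.77 ppm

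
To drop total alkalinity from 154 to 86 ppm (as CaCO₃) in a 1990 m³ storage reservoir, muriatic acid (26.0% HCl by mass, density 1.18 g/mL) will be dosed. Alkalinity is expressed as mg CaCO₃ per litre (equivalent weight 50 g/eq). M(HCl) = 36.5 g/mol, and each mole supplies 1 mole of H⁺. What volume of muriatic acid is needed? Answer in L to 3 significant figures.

Volume: 1990 m³ = 1,990,000 L.
Alkalinity to neutralize: (154 − 86) = 68 mg/L as CaCO₃ × 1,990,000 L = 135,300 g as CaCO₃.
Equivalents of H⁺ required: 135,300 ÷ 50 g/eq = 2706 eq = 2706 mol HCl.
Mass of HCl: 2706 × 36.5 = 98,780 g.
Mass of 26.0% solution: 98,780 / 0.26 = 379,900 g.
Volume: 379,900 g ÷ 1.18 g/mL = 322,000 mL.

322 L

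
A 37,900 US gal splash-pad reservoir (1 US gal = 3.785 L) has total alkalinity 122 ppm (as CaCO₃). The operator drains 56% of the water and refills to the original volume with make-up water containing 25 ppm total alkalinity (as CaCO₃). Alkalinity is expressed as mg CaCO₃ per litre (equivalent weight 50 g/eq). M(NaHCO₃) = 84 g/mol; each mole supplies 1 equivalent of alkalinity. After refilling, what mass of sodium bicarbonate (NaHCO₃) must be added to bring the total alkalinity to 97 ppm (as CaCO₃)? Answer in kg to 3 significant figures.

7.07 kg

Volume: 37,900 US gal × 3.785 L/gal = 143,452 L.
After draining 56% and refilling: 122 × 0.44 + 25 × 0.56 = 67.68 ppm.
Deficit to target: 97 − 67.68 = 29.32 mg/L.
As CaCO₃: 29.32 mg/L × 143,452 L = 4206 g; ÷ 50 g/eq ÷ 1 = 84.12 mol NaHCO₃.
Mass: 84.12 × 84 = 7066 g.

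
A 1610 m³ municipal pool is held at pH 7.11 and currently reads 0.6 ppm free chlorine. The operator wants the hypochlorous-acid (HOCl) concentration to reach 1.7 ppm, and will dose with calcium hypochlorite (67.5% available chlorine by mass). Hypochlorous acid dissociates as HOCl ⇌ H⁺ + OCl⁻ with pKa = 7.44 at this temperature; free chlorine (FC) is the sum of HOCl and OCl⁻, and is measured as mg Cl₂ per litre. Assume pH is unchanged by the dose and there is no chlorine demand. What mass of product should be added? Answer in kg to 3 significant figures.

Volume: 1610 m³ = 1,610,000 L.
[OCl⁻]/[HOCl] = 10^(pH − pKa) = 10^(7.11 − 7.44) = 0.4677; fraction as HOCl = 1/(1 + 0.4677) = 0.6813.
Free chlorine required for 1.7 ppm HOCl: 1.7 / 0.6813 = 2.495 ppm.
FC to add: 2.495 − 0.6 = 1.895 mg/L as Cl₂.
Cl₂ equivalent: 1.895 mg/L × 1,610,000 L = 3051 g.
Product at 67.5% available Cl: 3051 / 0.675 = 4520 g.

4.52 kg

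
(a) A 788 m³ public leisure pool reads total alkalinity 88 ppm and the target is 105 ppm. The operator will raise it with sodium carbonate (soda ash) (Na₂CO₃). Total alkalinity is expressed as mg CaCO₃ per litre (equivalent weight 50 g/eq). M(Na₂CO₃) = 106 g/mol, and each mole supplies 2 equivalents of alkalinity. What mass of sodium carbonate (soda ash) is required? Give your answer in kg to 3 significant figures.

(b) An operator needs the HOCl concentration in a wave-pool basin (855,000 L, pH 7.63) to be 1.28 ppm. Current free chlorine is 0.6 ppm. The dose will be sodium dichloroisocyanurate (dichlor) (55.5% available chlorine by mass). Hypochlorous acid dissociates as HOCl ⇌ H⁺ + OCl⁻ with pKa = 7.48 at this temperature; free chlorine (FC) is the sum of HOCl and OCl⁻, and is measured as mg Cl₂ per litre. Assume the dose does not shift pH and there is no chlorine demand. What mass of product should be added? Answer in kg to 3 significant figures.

(a) Volume: 788 m³ = 788,000 L.
(a) Alkalinity to add: (105 − 88) = 17 mg/L as CaCO₃ × 788,000 L = 13,400 g as CaCO₃.
(a) Equivalents: 13,400 g ÷ 50 g/eq = 267.9 eq.
(a) Each mole of Na₂CO₃ supplies 2 eq, so 267.9 / 2 = 134 mol.
(a) Mass: 134 mol × 106 g/mol = 14,200 g.

(b) [OCl⁻]/[HOCl] = 10^(pH − pKa) = 10^(7.63 − 7.48) = 1.413; fraction as HOCl = 1/(1 + 1.413) = 0.4145.
(b) Free chlorine required for 1.28 ppm HOCl: 1.28 / 0.4145 = 3.088 ppm.
(b) FC to add: 3.088 − 0.6 = 2.488 mg/L as Cl₂.
(b) Cl₂ equivalent: 2.488 mg/L × 855,000 L = 2127 g.
(b) Product at 55.5% available Cl: 2127 / 0.555 = 3833 g.

(a) 14.2 kg; (b) 3.83 kg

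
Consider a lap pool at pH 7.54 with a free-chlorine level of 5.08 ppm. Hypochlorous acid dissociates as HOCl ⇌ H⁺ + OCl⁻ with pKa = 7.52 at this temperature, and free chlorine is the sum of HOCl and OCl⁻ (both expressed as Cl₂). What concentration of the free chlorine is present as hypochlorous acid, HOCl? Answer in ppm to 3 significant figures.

2.48 ppm

[OCl⁻]/[HOCl] = 10^(pH − pKa) = 10^(7.54 − 7.52) = 10^0.02 = 1.047.
Fraction as HOCl = 1 / (1 + 1.047) = 0.4885.
HOCl = 0.4885 × 5.08 ppm = 2.482 ppm.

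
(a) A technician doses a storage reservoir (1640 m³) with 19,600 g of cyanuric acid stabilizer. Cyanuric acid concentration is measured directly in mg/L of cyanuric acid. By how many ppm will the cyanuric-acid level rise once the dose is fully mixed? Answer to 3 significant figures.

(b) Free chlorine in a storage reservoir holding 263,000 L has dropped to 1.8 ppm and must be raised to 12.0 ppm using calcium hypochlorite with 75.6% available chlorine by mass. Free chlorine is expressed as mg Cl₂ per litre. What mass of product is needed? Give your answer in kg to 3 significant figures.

(a) Volume: 1640 m³ = 1,640,000 L.
(a) Rise: 19,600 g / 1,640,000 L × 1000 = 11.95 mg/L.

(b) Chlorine deficit: 12.0 − 1.8 = 10.2 ppm = 10.2 mg/L as Cl₂.
(b) Cl₂ equivalent needed: 10.2 mg/L × 263,000 L = 2,683,000 mg = 2683 g.
(b) Product at 75.6% available chlorine: 2683 / 0.756 = 3548 g.

(a) 12.0 ppm; (b) 3.55 kg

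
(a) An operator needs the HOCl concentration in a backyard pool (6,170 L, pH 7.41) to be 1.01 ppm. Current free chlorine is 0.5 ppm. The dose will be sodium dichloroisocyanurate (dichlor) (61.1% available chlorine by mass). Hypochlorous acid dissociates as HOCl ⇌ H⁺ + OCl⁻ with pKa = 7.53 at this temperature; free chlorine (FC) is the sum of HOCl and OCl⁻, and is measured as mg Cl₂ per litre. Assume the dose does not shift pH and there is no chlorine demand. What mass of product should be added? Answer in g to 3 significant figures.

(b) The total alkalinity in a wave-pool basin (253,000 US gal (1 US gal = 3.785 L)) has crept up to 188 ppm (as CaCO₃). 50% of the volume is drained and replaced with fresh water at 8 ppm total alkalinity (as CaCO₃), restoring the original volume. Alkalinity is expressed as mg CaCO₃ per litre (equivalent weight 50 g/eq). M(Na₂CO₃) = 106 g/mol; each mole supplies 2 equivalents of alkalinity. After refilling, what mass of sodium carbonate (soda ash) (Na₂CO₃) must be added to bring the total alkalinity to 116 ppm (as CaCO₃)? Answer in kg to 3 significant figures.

(a) 12.9 g; (b) 18.3 kg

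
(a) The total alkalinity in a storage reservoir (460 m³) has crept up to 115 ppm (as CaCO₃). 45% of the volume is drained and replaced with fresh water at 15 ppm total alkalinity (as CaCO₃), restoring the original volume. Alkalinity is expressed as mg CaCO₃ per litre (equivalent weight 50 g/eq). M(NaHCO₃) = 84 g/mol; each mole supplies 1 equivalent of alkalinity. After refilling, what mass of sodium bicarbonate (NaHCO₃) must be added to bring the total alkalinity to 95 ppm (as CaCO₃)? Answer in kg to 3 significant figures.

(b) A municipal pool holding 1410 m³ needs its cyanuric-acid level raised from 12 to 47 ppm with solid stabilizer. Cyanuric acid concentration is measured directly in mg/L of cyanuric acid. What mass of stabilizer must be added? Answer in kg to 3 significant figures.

(a) Volume: 460 m³ = 460,000 L.
(a) After draining 45% and refilling: 115 × 0.55 + 15 × 0.45 = 70 ppm.
(a) Deficit to target: 95 − 70 = 25 mg/L.
(a) As CaCO₃: 25 mg/L × 460,000 L = 11,500 g; ÷ 50 g/eq ÷ 1 = 230 mol NaHCO₃.
(a) Mass: 230 × 84 = 19,320 g.

(b) Volume: 1410 m³ = 1,410,000 L.
(b) CYA to add: (47 − 12) = 35 mg/L × 1,410,000 L = 49,350 g cyanuric acid.

(a) 19.3 kg; (b) 49.4 kg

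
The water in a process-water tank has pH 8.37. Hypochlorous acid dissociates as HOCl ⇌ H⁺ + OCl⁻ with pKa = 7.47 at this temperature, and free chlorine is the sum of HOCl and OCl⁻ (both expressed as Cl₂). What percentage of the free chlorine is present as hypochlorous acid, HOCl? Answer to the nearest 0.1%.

11.2%

[OCl⁻]/[HOCl] = 10^(pH − pKa) = 10^(8.37 − 7.47) = 10^0.90 = 7.943.
Fraction as HOCl = 1 / (1 + 7.943) = 0.1118.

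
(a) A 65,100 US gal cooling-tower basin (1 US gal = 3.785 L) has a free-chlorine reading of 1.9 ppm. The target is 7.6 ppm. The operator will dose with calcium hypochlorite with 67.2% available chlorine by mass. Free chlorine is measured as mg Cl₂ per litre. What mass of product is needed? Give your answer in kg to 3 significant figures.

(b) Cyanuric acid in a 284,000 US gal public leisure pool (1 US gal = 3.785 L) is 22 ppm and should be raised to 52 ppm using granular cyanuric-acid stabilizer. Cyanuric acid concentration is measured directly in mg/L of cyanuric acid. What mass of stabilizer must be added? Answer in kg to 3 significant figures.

(a) 2.09 kg; (b) 32.2 kg

(a) Volume: 65,100 US gal × 3.785 L/gal = 246,404 L.
(a) Chlorine deficit: 7.6 − 1.9 = 5.7 ppm = 5.7 mg/L as Cl₂.
(a) Cl₂ equivalent needed: 5.7 mg/L × 246,404 L = 1,404,000 mg = 1404 g.
(a) Product at 67.2% available chlorine: 1404 / 0.672 = 2090 g.

(b) Volume: 284,000 US gal × 3.785 L/gal = 1,074,940 L.
(b) CYA to add: (52 − 22) = 30 mg/L × 1,074,940 L = 32,250 g cyanuric acid.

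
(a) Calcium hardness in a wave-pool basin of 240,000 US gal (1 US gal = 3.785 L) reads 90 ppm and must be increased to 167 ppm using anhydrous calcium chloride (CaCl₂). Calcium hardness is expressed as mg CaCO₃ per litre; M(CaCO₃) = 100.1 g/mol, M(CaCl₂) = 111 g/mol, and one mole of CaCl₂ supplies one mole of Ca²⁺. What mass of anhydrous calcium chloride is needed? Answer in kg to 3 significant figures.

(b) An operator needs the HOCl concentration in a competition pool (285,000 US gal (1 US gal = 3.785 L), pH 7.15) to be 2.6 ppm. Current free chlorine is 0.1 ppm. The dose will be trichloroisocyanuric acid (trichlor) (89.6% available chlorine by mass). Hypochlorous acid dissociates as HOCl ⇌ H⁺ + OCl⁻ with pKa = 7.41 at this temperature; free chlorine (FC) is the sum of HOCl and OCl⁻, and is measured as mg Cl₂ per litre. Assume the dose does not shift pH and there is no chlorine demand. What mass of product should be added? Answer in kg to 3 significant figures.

(a) 77.6 kg; (b) 4.73 kg

(a) Volume: 240,000 US gal × 3.785 L/gal = 908,400 L.
(a) Hardness to add: (167 − 90) = 77 mg/L as CaCO₃ × 908,400 L = 69,950 g as CaCO₃.
(a) Moles of Ca²⁺ (1 mol Ca²⁺ ≡ 1 mol CaCO₃): 69,950 / 100.1 g/mol = 698.8 mol.
(a) Mass of CaCl₂: 698.8 × 111 = 77,560 g.

(b) Volume: 285,000 US gal × 3.785 L/gal = 1,078,725 L.
(b) [OCl⁻]/[HOCl] = 10^(pH − pKa) = 10^(7.15 − 7.41) = 0.5495; fraction as HOCl = 1/(1 + 0.5495) = 0.6454.
(b) Free chlorine required for 2.6 ppm HOCl: 2.6 / 0.6454 = 4.029 ppm.
(b) FC to add: 4.029 − 0.1 = 3.929 mg/L as Cl₂.
(b) Cl₂ equivalent: 3.929 mg/L × 1,078,725 L = 4238 g.
(b) Product at 89.6% available Cl: 4238 / 0.896 = 4730 g.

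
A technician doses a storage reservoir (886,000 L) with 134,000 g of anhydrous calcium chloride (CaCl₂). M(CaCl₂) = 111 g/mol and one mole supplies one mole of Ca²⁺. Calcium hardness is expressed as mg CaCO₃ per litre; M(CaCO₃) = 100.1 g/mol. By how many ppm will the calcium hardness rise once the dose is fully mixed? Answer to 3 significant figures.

136 ppm

Moles of Ca²⁺: 134,000 g ÷ 111 g/mol = 1207 mol.
As CaCO₃: 1207 mol × 100.1 g/mol = 120,800 g.
Rise: 120,800 g / 886,000 L × 1000 = 136.4 mg/L.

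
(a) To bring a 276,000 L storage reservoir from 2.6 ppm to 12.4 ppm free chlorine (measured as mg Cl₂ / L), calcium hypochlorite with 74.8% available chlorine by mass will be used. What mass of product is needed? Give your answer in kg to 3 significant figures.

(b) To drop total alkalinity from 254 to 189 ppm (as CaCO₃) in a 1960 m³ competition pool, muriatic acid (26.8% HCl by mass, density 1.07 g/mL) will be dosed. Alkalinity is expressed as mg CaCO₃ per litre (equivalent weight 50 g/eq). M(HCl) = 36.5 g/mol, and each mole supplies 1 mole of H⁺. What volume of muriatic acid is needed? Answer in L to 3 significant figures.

(a) 3.62 kg; (b) 324 L

(a) Chlorine deficit: 12.4 − 2.6 = 9.8 ppm = 9.8 mg/L as Cl₂.
(a) Cl₂ equivalent needed: 9.8 mg/L × 276,000 L = 2,705,000 mg = 2705 g.
(a) Product at 74.8% available chlorine: 2705 / 0.748 = 3616 g.

(b) Volume: 1960 m³ = 1,960,000 L.
(b) Alkalinity to neutralize: (254 − 189) = 65 mg/L as CaCO₃ × 1,960,000 L = 127,400 g as CaCO₃.
(b) Equivalents of H⁺ required: 127,400 ÷ 50 g/eq = 2548 eq = 2548 mol HCl.
(b) Mass of HCl: 2548 × 36.5 = 93,000 g.
(b) Mass of 26.8% solution: 93,000 / 0.268 = 347,000 g.
(b) Volume: 347,000 g ÷ 1.07 g/mL = 324,300 mL.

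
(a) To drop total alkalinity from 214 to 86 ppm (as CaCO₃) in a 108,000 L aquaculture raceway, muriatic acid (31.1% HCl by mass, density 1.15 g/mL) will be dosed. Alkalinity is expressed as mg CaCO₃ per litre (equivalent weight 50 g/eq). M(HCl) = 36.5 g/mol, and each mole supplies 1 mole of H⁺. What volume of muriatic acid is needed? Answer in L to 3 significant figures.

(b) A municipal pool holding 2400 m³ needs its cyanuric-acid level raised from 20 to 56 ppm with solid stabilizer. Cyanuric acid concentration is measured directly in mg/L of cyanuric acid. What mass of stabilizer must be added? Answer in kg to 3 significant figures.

(a) 28.2 L; (b) 86.4 kg

(a) Alkalinity to neutralize: (214 − 86) = 128 mg/L as CaCO₃ × 108,000 L = 13,820 g as CaCO₃.
(a) Equivalents of H⁺ required: 13,820 ÷ 50 g/eq = 276.5 eq = 276.5 mol HCl.
(a) Mass of HCl: 276.5 × 36.5 = 10,090 g.
(a) Mass of 31.1% solution: 10,090 / 0.311 = 32,450 g.
(a) Volume: 32,450 g ÷ 1.15 g/mL = 28,220 mL.

(b) Volume: 2400 m³ = 2,400,000 L.
(b) CYA to add: (56 − 20) = 36 mg/L × 2,400,000 L = 86,400 g cyanuric acid.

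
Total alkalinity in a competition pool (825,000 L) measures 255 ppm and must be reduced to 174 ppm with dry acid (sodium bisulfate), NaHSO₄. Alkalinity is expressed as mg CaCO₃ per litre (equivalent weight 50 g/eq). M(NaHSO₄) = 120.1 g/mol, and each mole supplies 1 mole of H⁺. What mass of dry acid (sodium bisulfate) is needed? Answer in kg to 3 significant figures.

161 kg

Alkalinity to neutralize: (255 − 174) = 81 mg/L as CaCO₃ × 825,000 L = 66,820 g as CaCO₃.
Equivalents of H⁺ required: 66,820 ÷ 50 g/eq = 1336 eq = 1336 mol NaHSO₄.
Mass of NaHSO₄: 1336 × 120.1 = 160,500 g.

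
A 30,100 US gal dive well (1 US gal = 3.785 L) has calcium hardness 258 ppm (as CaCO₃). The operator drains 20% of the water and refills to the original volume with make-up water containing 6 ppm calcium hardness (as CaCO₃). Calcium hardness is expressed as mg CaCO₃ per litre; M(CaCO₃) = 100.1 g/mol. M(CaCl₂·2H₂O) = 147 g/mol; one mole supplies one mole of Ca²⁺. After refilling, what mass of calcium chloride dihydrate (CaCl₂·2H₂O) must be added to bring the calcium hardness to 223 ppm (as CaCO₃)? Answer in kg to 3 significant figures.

2.58 kg

Volume: 30,100 US gal × 3.785 L/gal = 113,928 L.
After draining 20% and refilling: 258 × 0.80 + 6 × 0.20 = 207.6 ppm.
Deficit to target: 223 − 207.6 = 15.4 mg/L.
As CaCO₃: 15.4 mg/L × 113,928 L = 1754 g; ÷ 100.1 = 17.53 mol Ca²⁺.
Mass: 17.53 × 147 = 2577 g.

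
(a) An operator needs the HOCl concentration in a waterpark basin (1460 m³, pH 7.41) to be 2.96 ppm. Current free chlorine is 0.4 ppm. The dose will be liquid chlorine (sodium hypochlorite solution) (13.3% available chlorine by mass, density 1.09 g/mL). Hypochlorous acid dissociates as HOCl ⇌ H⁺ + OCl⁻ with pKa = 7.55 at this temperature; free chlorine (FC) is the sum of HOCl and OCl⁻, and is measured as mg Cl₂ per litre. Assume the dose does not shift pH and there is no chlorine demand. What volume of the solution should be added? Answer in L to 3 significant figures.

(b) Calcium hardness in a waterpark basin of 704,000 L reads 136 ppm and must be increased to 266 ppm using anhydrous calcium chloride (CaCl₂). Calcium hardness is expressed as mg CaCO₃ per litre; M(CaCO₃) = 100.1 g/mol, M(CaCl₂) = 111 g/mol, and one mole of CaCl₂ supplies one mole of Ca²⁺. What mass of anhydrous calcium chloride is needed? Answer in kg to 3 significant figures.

(a) 47.4 L; (b) 101 kg

(a) Volume: 1460 m³ = 1,460,000 L.
(a) [OCl⁻]/[HOCl] = 10^(pH − pKa) = 10^(7.41 − 7.55) = 0.7244; fraction as HOCl = 1/(1 + 0.7244) = 0.5799.
(a) Free chlorine required for 2.96 ppm HOCl: 2.96 / 0.5799 = 5.104 ppm.
(a) FC to add: 5.104 − 0.4 = 4.704 mg/L as Cl₂.
(a) Cl₂ equivalent: 4.704 mg/L × 1,460,000 L = 6868 g.
(a) Product at 13.3% available Cl: 6868 / 0.133 = 51,640 g.
(a) Volume: 51,640 g ÷ 1.09 g/mL = 47,380 mL.

(b) Hardness to add: (266 − 136) = 130 mg/L as CaCO₃ × 704,000 L = 91,520 g as CaCO₃.
(b) Moles of Ca²⁺ (1 mol Ca²⁺ ≡ 1 mol CaCO₃): 91,520 / 100.1 g/mol = 914.3 mol.
(b) Mass of CaCl₂: 914.3 × 111 = 101,500 g.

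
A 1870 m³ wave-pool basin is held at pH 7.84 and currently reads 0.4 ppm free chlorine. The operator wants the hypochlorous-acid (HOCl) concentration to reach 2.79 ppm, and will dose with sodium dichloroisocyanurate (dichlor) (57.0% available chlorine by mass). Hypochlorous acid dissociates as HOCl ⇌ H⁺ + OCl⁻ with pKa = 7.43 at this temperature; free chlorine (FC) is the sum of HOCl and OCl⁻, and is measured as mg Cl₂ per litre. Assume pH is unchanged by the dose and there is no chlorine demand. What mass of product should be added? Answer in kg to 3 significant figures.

Volume: 1870 m³ = 1,870,000 L.
[OCl⁻]/[HOCl] = 10^(pH − pKa) = 10^(7.84 − 7.43) = 2.57; fraction as HOCl = 1/(1 + 2.57) = 0.2801.
Free chlorine required for 2.79 ppm HOCl: 2.79 / 0.2801 = 9.961 ppm.
FC to add: 9.961 − 0.4 = 9.561 mg/L as Cl₂.
Cl₂ equivalent: 9.561 mg/L × 1,870,000 L = 17,880 g.
Product at 57.0% available Cl: 17,880 / 0.57 = 31,370 g.

31.4 kg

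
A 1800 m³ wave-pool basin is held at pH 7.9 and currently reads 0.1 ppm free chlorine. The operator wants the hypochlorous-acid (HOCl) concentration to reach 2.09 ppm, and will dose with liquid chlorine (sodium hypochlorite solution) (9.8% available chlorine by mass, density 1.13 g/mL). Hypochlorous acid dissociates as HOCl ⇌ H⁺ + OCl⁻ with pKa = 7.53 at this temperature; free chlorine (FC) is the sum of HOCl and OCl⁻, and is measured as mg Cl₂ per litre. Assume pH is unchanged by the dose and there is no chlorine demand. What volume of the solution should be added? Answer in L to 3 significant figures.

Volume: 1800 m³ = 1,800,000 L.
[OCl⁻]/[HOCl] = 10^(pH − pKa) = 10^(7.9 − 7.53) = 2.344; fraction as HOCl = 1/(1 + 2.344) = 0.299.
Free chlorine required for 2.09 ppm HOCl: 2.09 / 0.299 = 6.989 ppm.
FC to add: 6.989 − 0.1 = 6.889 mg/L as Cl₂.
Cl₂ equivalent: 6.889 mg/L × 1,800,000 L = 12,400 g.
Product at 9.8% available Cl: 12,400 / 0.098 = 126,500 g.
Volume: 126,500 g ÷ 1.13 g/mL = 112,000 mL.

112 L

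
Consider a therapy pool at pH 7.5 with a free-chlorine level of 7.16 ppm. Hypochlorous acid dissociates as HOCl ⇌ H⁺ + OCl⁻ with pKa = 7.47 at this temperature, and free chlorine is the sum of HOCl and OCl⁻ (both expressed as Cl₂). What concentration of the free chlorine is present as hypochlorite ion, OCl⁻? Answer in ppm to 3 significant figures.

[OCl⁻]/[HOCl] = 10^(pH − pKa) = 10^(7.5 − 7.47) = 10^0.03 = 1.072.
Fraction as HOCl = 1 / (1 + 1.072) = 0.4827.
OCl⁻ = (1 − 0.4827) × 7.16 ppm = 3.704 ppm.

3.70 ppm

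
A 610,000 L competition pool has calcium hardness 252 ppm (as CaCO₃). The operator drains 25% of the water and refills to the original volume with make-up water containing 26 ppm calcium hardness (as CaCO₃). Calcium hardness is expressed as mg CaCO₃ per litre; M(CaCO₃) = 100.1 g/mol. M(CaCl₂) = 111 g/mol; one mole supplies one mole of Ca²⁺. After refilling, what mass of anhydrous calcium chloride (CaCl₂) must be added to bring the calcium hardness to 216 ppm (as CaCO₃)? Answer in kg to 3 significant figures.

13.9 kg

After draining 25% and refilling: 252 × 0.75 + 26 × 0.25 = 195.5 ppm.
Deficit to target: 216 − 195.5 = 20.5 mg/L.
As CaCO₃: 20.5 mg/L × 610,000 L = 12,500 g; ÷ 100.1 = 124.9 mol Ca²⁺.
Mass: 124.9 × 111 = 13,870 g.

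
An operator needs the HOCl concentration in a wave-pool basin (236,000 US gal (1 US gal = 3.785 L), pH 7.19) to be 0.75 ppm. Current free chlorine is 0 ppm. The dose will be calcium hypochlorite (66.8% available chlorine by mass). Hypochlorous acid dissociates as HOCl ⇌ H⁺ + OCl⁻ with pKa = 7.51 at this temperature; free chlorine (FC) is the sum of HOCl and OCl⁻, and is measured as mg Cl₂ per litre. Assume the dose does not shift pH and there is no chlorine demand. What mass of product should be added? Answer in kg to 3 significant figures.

1.48 kg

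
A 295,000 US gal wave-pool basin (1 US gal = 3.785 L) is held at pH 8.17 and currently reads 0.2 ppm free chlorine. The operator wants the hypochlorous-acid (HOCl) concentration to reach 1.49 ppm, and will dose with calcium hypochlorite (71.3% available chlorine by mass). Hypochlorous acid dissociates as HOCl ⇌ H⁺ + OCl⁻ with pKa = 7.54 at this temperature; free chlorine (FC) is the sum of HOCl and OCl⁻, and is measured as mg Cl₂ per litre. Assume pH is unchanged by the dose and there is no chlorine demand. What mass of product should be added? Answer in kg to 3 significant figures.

12.0 kg

Volume: 295,000 US gal × 3.785 L/gal = 1,116,575 L.
[OCl⁻]/[HOCl] = 10^(pH − pKa) = 10^(8.17 − 7.54) = 4.266; fraction as HOCl = 1/(1 + 4.266) = 0.1899.
Free chlorine required for 1.49 ppm HOCl: 1.49 / 0.1899 = 7.846 ppm.
FC to add: 7.846 − 0.2 = 7.646 mg/L as Cl₂.
Cl₂ equivalent: 7.646 mg/L × 1,116,575 L = 8537 g.
Product at 71.3% available Cl: 8537 / 0.713 = 11,970 g.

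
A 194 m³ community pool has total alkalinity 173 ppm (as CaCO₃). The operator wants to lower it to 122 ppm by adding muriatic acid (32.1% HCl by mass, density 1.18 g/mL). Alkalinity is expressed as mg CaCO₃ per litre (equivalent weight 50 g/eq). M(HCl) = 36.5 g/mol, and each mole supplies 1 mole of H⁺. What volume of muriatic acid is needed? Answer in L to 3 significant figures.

19.1 L

Volume: 194 m³ = 194,000 L.
Alkalinity to neutralize: (173 − 122) = 51 mg/L as CaCO₃ × 194,000 L = 9894 g as CaCO₃.
Equivalents of H⁺ required: 9894 ÷ 50 g/eq = 197.9 eq = 197.9 mol HCl.
Mass of HCl: 197.9 × 36.5 = 7223 g.
Mass of 32.1% solution: 7223 / 0.321 = 22,500 g.
Volume: 22,500 g ÷ 1.18 g/mL = 19,070 mL.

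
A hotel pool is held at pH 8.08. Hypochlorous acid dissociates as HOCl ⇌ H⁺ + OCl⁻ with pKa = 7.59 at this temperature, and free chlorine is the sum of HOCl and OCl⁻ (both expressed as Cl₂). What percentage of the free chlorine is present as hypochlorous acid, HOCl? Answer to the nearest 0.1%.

24.4%

[OCl⁻]/[HOCl] = 10^(pH − pKa) = 10^(8.08 − 7.59) = 10^0.49 = 3.09.
Fraction as HOCl = 1 / (1 + 3.09) = 0.2445.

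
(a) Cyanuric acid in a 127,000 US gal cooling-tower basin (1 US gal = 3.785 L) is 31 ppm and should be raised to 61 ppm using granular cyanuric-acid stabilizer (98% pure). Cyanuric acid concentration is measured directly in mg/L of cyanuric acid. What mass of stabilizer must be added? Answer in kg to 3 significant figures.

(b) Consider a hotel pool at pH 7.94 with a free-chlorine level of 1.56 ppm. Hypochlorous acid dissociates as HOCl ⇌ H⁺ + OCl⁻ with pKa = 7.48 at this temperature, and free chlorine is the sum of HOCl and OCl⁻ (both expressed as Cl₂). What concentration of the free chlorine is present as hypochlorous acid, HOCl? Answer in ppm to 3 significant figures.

(a) 14.7 kg; (b) 0.402 ppm

(a) Volume: 127,000 US gal × 3.785 L/gal = 480,695 L.
(a) CYA to add: (61 − 31) = 30 mg/L × 480,695 L = 14,420 g cyanuric acid.
(a) At 98% purity: 14,420 / 0.98 = 14,720 g product.

(b) [OCl⁻]/[HOCl] = 10^(pH − pKa) = 10^(7.94 − 7.48) = 10^0.46 = 2.884.
(b) Fraction as HOCl = 1 / (1 + 2.884) = 0.2575.
(b) HOCl = 0.2575 × 1.56 ppm = 0.4016 ppm.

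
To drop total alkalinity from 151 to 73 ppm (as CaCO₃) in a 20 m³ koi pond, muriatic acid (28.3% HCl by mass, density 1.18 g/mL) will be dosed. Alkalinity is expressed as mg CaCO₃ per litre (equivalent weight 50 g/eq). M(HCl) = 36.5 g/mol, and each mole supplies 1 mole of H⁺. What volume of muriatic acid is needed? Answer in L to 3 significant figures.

3.41 L

Volume: 20 m³ = 20,000 L.
Alkalinity to neutralize: (151 − 73) = 78 mg/L as CaCO₃ × 20,000 L = 1560 g as CaCO₃.
Equivalents of H⁺ required: 1560 ÷ 50 g/eq = 31.2 eq = 31.2 mol HCl.
Mass of HCl: 31.2 × 36.5 = 1139 g.
Mass of 28.3% solution: 1139 / 0.283 = 4024 g.
Volume: 4024 g ÷ 1.18 g/mL = 3410 mL.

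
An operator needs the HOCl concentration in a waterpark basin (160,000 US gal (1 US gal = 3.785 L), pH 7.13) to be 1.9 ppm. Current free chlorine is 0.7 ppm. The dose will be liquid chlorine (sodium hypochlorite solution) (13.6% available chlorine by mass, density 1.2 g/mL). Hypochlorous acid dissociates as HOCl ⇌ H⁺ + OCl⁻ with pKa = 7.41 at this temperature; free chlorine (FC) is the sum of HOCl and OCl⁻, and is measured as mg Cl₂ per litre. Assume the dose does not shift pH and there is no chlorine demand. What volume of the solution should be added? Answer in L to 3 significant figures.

Volume: 160,000 US gal × 3.785 L/gal = 605,600 L.
[OCl⁻]/[HOCl] = 10^(pH − pKa) = 10^(7.13 − 7.41) = 0.5248; fraction as HOCl = 1/(1 + 0.5248) = 0.6558.
Free chlorine required for 1.9 ppm HOCl: 1.9 / 0.6558 = 2.897 ppm.
FC to add: 2.897 − 0.7 = 2.197 mg/L as Cl₂.
Cl₂ equivalent: 2.197 mg/L × 605,600 L = 1331 g.
Product at 13.6% available Cl: 1331 / 0.136 = 9784 g.
Volume: 9784 g ÷ 1.2 g/mL = 8153 mL.

8.15 L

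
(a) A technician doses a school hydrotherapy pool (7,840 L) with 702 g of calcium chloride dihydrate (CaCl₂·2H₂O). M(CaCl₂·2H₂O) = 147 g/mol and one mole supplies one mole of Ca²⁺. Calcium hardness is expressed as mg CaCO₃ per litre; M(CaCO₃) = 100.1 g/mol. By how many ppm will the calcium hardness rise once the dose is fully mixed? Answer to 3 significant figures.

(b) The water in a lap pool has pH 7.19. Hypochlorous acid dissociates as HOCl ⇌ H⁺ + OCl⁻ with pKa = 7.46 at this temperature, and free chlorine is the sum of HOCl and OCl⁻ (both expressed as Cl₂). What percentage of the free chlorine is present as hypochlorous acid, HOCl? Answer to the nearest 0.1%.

(a) 61.0 ppm; (b) 65.1%

(a) Moles of Ca²⁺: 702 g ÷ 147 g/mol = 4.776 mol.
(a) As CaCO₃: 4.776 mol × 100.1 g/mol = 478 g.
(a) Rise: 478 g / 7,840 L × 1000 = 60.97 mg/L.

(b) [OCl⁻]/[HOCl] = 10^(pH − pKa) = 10^(7.19 − 7.46) = 10^-0.27 = 0.537.
(b) Fraction as HOCl = 1 / (1 + 0.537) = 0.6506.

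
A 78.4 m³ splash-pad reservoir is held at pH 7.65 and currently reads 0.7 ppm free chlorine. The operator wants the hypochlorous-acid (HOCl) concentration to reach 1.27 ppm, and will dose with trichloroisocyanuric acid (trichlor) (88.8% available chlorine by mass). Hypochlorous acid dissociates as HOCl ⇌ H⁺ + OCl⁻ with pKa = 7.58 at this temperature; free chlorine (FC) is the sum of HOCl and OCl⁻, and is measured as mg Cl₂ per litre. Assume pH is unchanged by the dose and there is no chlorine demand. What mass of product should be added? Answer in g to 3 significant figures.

Volume: 78.4 m³ = 78,400 L.
[OCl⁻]/[HOCl] = 10^(pH − pKa) = 10^(7.65 − 7.58) = 1.175; fraction as HOCl = 1/(1 + 1.175) = 0.4598.
Free chlorine required for 1.27 ppm HOCl: 1.27 / 0.4598 = 2.762 ppm.
FC to add: 2.762 − 0.7 = 2.062 mg/L as Cl₂.
Cl₂ equivalent: 2.062 mg/L × 78,400 L = 161.7 g.
Product at 88.8% available Cl: 161.7 / 0.888 = 182.1 g.

182 g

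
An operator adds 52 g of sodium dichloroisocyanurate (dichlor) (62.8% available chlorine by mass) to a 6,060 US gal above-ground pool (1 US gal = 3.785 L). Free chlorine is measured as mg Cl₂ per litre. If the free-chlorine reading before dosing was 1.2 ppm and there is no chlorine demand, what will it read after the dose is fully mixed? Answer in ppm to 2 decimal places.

2.62 ppm

Volume: 6,060 US gal × 3.785 L/gal = 22,937 L.
Available chlorine delivered: 52 g × 0.628 = 32.66 g as Cl₂.
Concentration rise: 32.66 g / 22,937 L = 1.424 mg/L = 1.42 ppm.
Final FC: 1.2 + 1.42 = 2.62 ppm.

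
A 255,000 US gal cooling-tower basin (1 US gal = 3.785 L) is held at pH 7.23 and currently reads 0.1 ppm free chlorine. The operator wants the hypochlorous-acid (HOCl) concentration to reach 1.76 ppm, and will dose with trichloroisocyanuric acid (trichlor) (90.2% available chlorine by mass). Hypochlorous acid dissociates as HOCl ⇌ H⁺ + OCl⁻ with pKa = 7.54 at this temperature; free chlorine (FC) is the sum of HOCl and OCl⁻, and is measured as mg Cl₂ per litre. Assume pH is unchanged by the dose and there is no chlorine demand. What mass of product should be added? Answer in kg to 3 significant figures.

Volume: 255,000 US gal × 3.785 L/gal = 965,175 L.
[OCl⁻]/[HOCl] = 10^(pH − pKa) = 10^(7.23 − 7.54) = 0.4898; fraction as HOCl = 1/(1 + 0.4898) = 0.6712.
Free chlorine required for 1.76 ppm HOCl: 1.76 / 0.6712 = 2.622 ppm.
FC to add: 2.622 − 0.1 = 2.522 mg/L as Cl₂.
Cl₂ equivalent: 2.522 mg/L × 965,175 L = 2434 g.
Product at 90.2% available Cl: 2434 / 0.902 = 2699 g.

2.70 kg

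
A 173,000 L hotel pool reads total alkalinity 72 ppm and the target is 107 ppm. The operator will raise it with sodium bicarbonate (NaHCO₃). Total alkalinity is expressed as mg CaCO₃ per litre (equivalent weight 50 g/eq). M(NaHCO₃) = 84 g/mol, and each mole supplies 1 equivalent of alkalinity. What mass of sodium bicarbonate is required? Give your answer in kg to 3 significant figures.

10.2 kg

Alkalinity to add: (107 − 72) = 35 mg/L as CaCO₃ × 173,000 L = 6055 g as CaCO₃.
Equivalents: 6055 g ÷ 50 g/eq = 121.1 eq.
NaHCO₃ supplies 1 eq per mole → 121.1 mol.
Mass: 121.1 mol × 84 g/mol = 10,170 g.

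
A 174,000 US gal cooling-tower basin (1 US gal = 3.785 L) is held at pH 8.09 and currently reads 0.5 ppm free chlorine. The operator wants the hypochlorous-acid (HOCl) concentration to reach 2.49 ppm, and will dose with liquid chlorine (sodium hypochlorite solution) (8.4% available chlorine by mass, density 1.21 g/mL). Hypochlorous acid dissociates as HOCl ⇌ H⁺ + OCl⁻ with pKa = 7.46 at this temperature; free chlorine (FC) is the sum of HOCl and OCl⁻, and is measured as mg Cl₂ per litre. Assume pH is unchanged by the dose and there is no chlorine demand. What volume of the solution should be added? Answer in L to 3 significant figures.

Volume: 174,000 US gal × 3.785 L/gal = 658,590 L.
[OCl⁻]/[HOCl] = 10^(pH − pKa) = 10^(8.09 − 7.46) = 4.266; fraction as HOCl = 1/(1 + 4.266) = 0.1899.
Free chlorine required for 2.49 ppm HOCl: 2.49 / 0.1899 = 13.11 ppm.
FC to add: 13.11 − 0.5 = 12.61 mg/L as Cl₂.
Cl₂ equivalent: 12.61 mg/L × 658,590 L = 8306 g.
Product at 8.4% available Cl: 8306 / 0.084 = 98,880 g.
Volume: 98,880 g ÷ 1.21 g/mL = 81,720 mL.

81.7 L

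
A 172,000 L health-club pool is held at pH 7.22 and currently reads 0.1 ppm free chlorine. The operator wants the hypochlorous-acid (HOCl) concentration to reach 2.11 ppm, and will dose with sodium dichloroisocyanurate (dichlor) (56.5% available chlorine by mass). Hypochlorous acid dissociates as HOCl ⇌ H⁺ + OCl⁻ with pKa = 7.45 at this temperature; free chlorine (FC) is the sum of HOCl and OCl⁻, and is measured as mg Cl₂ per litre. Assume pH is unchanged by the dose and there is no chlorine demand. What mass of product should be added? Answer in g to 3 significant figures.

990 g

[OCl⁻]/[HOCl] = 10^(pH − pKa) = 10^(7.22 − 7.45) = 0.5888; fraction as HOCl = 1/(1 + 0.5888) = 0.6294.
Free chlorine required for 2.11 ppm HOCl: 2.11 / 0.6294 = 3.352 ppm.
FC to add: 3.352 − 0.1 = 3.252 mg/L as Cl₂.
Cl₂ equivalent: 3.252 mg/L × 172,000 L = 559.4 g.
Product at 56.5% available Cl: 559.4 / 0.565 = 990.1 g.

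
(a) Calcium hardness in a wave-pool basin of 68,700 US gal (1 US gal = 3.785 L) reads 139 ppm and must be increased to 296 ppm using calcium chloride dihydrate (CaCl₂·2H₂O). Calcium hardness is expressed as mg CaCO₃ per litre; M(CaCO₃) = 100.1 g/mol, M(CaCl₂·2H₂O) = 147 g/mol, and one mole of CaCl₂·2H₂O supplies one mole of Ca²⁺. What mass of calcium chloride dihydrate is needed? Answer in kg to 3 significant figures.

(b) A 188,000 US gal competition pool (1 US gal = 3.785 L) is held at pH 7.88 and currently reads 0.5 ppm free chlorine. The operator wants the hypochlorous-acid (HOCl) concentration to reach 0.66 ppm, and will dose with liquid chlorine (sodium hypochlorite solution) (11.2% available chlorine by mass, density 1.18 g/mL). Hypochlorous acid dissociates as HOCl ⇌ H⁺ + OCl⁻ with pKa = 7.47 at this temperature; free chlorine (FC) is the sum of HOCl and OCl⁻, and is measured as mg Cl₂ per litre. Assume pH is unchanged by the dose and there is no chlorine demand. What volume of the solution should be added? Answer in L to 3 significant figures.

(a) Volume: 68,700 US gal × 3.785 L/gal = 260,030 L.
(a) Hardness to add: (296 − 139) = 157 mg/L as CaCO₃ × 260,030 L = 40,820 g as CaCO₃.
(a) Moles of Ca²⁺ (1 mol Ca²⁺ ≡ 1 mol CaCO₃): 40,820 / 100.1 g/mol = 407.8 mol.
(a) Mass of CaCl₂·2H₂O: 407.8 × 147 = 59,950 g.

(b) Volume: 188,000 US gal × 3.785 L/gal = 711,580 L.
(b) [OCl⁻]/[HOCl] = 10^(pH − pKa) = 10^(7.88 − 7.47) = 2.57; fraction as HOCl = 1/(1 + 2.57) = 0.2801.
(b) Free chlorine required for 0.66 ppm HOCl: 0.66 / 0.2801 = 2.356 ppm.
(b) FC to add: 2.356 − 0.5 = 1.856 mg/L as Cl₂.
(b) Cl₂ equivalent: 1.856 mg/L × 711,580 L = 1321 g.
(b) Product at 11.2% available Cl: 1321 / 0.112 = 11,790 g.
(b) Volume: 11,790 g ÷ 1.18 g/mL = 9996 mL.

(a) 60.0 kg; (b) 10.0 L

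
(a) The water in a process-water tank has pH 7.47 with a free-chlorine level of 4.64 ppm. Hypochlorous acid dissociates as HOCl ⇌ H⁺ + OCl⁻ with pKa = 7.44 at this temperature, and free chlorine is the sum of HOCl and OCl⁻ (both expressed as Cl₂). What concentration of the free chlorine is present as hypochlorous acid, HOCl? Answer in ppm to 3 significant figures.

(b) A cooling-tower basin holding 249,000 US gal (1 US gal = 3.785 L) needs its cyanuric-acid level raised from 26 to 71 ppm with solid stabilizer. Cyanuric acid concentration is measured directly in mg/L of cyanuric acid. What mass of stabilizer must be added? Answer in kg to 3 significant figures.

(a) [OCl⁻]/[HOCl] = 10^(pH − pKa) = 10^(7.47 − 7.44) = 10^0.03 = 1.072.
(a) Fraction as HOCl = 1 / (1 + 1.072) = 0.4827.
(a) HOCl = 0.4827 × 4.64 ppm = 2.24 ppm.

(b) Volume: 249,000 US gal × 3.785 L/gal = 942,465 L.
(b) CYA to add: (71 − 26) = 45 mg/L × 942,465 L = 42,410 g cyanuric acid.

(a) 2.24 ppm; (b) 42.4 kg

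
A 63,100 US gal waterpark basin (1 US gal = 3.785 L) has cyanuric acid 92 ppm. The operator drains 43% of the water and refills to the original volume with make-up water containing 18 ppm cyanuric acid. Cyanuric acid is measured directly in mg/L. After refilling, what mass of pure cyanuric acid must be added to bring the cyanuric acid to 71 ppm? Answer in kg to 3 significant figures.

Volume: 63,100 US gal × 3.785 L/gal = 238,834 L.
After draining 43% and refilling: 92 × 0.57 + 18 × 0.43 = 60.18 ppm.
Deficit to target: 71 − 60.18 = 10.82 mg/L.
Mass: 10.82 mg/L × 238,834 L = 2584 g cyanuric acid.

2.58 kg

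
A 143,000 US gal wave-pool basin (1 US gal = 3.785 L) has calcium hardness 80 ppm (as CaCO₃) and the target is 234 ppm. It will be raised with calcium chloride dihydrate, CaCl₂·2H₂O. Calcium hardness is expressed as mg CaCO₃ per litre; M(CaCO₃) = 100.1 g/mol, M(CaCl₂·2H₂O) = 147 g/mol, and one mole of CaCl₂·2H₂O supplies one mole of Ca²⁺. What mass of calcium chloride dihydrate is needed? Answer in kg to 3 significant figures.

122 kg

Volume: 143,000 US gal × 3.785 L/gal = 541,255 L.
Hardness to add: (234 − 80) = 154 mg/L as CaCO₃ × 541,255 L = 83,350 g as CaCO₃.
Moles of Ca²⁺ (1 mol Ca²⁺ ≡ 1 mol CaCO₃): 83,350 / 100.1 g/mol = 832.7 mol.
Mass of CaCl₂·2H₂O: 832.7 × 147 = 122,400 g.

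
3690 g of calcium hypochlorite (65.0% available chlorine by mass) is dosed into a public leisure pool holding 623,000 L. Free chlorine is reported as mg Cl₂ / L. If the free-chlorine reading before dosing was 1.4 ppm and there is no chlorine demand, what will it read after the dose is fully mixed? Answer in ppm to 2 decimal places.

5.25 ppm

Available chlorine delivered: 3690 g × 0.65 = 2398 g as Cl₂.
Concentration rise: 2398 g / 623,000 L = 3.85 mg/L = 3.85 ppm.
Final FC: 1.4 + 3.85 = 5.25 ppm.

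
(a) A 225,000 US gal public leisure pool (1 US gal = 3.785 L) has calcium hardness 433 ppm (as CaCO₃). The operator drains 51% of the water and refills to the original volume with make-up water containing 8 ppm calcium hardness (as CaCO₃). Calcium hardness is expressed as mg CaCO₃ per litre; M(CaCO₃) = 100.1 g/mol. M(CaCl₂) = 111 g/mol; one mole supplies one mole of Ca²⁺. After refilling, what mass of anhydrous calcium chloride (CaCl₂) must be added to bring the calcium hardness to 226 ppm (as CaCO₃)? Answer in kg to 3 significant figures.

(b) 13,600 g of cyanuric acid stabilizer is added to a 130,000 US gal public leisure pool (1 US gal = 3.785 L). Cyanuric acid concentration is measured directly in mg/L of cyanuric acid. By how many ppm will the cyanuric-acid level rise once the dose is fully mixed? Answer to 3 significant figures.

(a) 9.21 kg; (b) 27.6 ppm

(a) Volume: 225,000 US gal × 3.785 L/gal = 851,625 L.
(a) After draining 51% and refilling: 433 × 0.49 + 8 × 0.51 = 216.25 ppm.
(a) Deficit to target: 226 − 216.25 = 9.75 mg/L.
(a) As CaCO₃: 9.75 mg/L × 851,625 L = 8303 g; ÷ 100.1 = 82.95 mol Ca²⁺.
(a) Mass: 82.95 × 111 = 9208 g.

(b) Volume: 130,000 US gal × 3.785 L/gal = 492,050 L.
(b) Rise: 13,600 g / 492,050 L × 1000 = 27.64 mg/L.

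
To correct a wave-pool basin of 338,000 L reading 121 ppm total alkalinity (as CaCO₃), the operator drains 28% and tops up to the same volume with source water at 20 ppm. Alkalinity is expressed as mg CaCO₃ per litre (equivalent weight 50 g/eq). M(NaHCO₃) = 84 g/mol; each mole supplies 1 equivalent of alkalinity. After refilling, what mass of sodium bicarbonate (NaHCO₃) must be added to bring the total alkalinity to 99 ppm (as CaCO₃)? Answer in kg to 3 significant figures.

3.57 kg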